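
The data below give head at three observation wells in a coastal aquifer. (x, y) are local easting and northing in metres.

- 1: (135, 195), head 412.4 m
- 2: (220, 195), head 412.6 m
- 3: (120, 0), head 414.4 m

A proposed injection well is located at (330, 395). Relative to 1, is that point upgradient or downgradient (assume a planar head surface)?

downgradient

With h = a·x + b·y + c and 1 as origin, the differences give:
  85·a + 0·b = +0.2
  (-15)·a + (-195)·b = +2.0
Eliminate b (×(-195) and ×0, subtract): -16575·a = -39.00 → a = ∂h/∂x = +0.002353
Back-substitute: b = ∂h/∂y = -0.01044.
Head at (330, 395) = 412.4 + (+0.002353)·(195) + (-0.01044)·(200) = 410.77 m.
That is lower than the 412.4 m at 1, so the point is downgradient.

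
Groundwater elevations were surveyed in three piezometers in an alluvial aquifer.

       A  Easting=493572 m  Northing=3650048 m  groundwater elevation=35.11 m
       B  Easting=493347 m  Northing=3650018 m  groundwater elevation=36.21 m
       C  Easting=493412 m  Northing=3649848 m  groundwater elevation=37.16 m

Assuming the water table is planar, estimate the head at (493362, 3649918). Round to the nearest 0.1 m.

36.9 m

Differences from A: to B (Δx, Δy, Δh) = (-225, -30, +1.10); to C = (-160, -200, +2.05).
Solve a·Δx + b·Δy = Δh: det = (-225)·(-200) − (-160)·(-30) = 40200.
∂h/∂x = [(+1.10)·(-200) − (+2.05)·(-30)] / 40200 = -0.003943
∂h/∂y = [(-225)·(+2.05) − (-160)·(+1.10)] / 40200 = -0.007096
h(493362, 3649918) = 35.11 + (-0.003943)·(-210) + (-0.007096)·(-130) = 35.11 +0.828 +0.922 = 36.860 m.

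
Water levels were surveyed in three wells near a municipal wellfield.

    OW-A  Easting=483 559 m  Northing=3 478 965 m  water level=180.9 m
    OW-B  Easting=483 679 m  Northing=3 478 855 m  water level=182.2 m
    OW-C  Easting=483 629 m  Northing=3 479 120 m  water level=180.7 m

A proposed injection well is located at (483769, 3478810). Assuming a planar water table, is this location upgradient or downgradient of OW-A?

Three-point gradient (reference OW-A): Δ to OW-B = (120, -110, +1.3), Δ to OW-C = (70, 155, -0.2).
∂h/∂x = +0.006825, ∂h/∂y = -0.004373 (det = 26300).
Head at (483769, 3478810) = 180.9 + (+0.006825)·(210) + (-0.004373)·(-155) = 183.01 m.
That is higher than the 180.9 m at OW-A, so the point is upgradient.

upgradient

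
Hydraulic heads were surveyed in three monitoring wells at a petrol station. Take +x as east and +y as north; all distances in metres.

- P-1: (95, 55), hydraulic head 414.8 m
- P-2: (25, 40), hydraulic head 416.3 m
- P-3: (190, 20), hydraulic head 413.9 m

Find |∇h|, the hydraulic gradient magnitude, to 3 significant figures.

0.0267

With h = a·x + b·y + c and P-1 as origin, the differences give:
  (-70)·a + (-15)·b = +1.5
  95·a + (-35)·b = -0.9
Eliminate b (×(-35) and ×(-15), subtract): 3875·a = -66.00 → a = ∂h/∂x = -0.01703
Back-substitute: b = ∂h/∂y = -0.02052.
|∇h| = √(-0.01703² + -0.02052²) = 0.02667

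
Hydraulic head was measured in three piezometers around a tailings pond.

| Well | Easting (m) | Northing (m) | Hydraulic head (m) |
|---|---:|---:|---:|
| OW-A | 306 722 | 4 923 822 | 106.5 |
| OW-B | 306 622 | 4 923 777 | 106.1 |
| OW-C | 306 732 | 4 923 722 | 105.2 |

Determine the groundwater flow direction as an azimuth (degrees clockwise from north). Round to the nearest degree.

172°

Differences from OW-A: to OW-B (Δx, Δy, Δh) = (-100, -45, -0.4); to OW-C = (10, -100, -1.3).
Solve a·Δx + b·Δy = Δh: det = (-100)·(-100) − 10·(-45) = 10450.
∂h/∂x = [(-0.4)·(-100) − (-1.3)·(-45)] / 10450 = -0.001770
∂h/∂y = [(-100)·(-1.3) − 10·(-0.4)] / 10450 = +0.01282
Flow direction (−∇h) has components (+0.001770 E, -0.01282 N).
Azimuth = atan2(E, N) = atan2(+0.001770, -0.01282) = 172.1° ≈ 172°.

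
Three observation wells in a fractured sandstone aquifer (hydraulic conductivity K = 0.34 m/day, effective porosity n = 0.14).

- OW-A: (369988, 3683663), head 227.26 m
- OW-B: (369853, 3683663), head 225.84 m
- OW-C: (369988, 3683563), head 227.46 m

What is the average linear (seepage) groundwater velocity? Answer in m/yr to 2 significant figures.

∂h/∂x = (225.84 − 227.26) / (369853 − 369988) = +0.01052
∂h/∂y = (227.46 − 227.26) / (3683563 − 3683663) = -0.002000
|∇h| = √(0.01052² + -0.002000²) = 0.01071
Seepage velocity v = K·i/n = 0.34 × 0.01071 / 0.14 = 0.02601 m/day = 9.5 m/yr.

9.5 m/yr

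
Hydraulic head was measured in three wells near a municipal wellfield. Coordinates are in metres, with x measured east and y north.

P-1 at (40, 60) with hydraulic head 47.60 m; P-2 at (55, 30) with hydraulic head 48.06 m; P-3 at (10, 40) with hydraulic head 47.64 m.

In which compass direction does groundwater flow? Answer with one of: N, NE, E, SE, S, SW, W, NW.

Taking P-1 as reference: P-2−P-1 = (15, -30, +0.46); P-3−P-1 = (-30, -20, +0.04).
Solve a·Δx + b·Δy = Δh: det = 15·(-20) − (-30)·(-30) = -1200.
∂h/∂x = [(+0.46)·(-20) − (+0.04)·(-30)] / -1200 = +0.006667
∂h/∂y = [15·(+0.04) − (-30)·(+0.46)] / -1200 = -0.01200
Flow = −∇h = (-0.006667 east, +0.01200 north), which points northwest.

NW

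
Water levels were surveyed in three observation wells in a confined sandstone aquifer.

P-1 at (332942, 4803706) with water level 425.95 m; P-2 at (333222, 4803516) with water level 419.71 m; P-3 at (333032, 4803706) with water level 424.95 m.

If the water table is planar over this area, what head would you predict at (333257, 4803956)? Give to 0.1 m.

With h = a·x + b·y + c and P-1 as origin, the differences give:
  280·a + (-190)·b = -6.24
  90·a + 0·b = -1.00
Eliminate b (×0 and ×(-190), subtract): 17100·a = -190.000 → a = ∂h/∂x = -0.01111
Back-substitute: b = ∂h/∂y = +0.01647.
h(333257, 4803956) = 425.95 + (-0.01111)·(315) + (+0.01647)·(250) = 425.95 -3.500 +4.117 = 426.567 m.

426.6 m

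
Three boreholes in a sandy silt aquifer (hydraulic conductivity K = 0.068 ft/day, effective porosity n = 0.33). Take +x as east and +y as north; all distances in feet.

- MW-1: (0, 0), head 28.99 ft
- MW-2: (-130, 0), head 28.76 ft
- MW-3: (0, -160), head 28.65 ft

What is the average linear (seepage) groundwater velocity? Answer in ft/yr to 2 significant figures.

0.21 ft/yr

∂h/∂x = (28.76 − 28.99) / (-130 − 0) = +0.001769
∂h/∂y = (28.65 − 28.99) / (-160 − 0) = +0.002125
|∇h| = √(0.001769² + 0.002125²) = 0.002765
Seepage velocity v = K·i/n = 0.068 × 0.002765 / 0.33 = 0.0005698 ft/day = 0.2081 ft/yr.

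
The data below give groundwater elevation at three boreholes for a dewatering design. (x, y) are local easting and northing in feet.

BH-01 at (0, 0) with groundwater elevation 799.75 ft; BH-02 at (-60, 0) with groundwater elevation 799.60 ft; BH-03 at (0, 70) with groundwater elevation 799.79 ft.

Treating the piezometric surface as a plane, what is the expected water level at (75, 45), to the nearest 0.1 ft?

800.0 ft

∂h/∂x = (799.60 − 799.75) / (-60 − 0) = +0.002500
∂h/∂y = (799.79 − 799.75) / (70 − 0) = +0.0005714
h(75, 45) = 799.75 + (+0.002500)·(75) + (+0.0005714)·(45) = 799.75 +0.187 +0.026 = 799.963 ft.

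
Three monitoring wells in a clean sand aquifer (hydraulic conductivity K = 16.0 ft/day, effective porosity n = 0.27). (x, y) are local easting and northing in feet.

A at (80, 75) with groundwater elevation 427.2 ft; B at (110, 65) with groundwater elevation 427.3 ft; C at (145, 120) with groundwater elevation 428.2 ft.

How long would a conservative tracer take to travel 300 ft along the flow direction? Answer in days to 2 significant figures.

Three-point gradient (reference A): Δ to B = (30, -10, +0.1), Δ to C = (65, 45, +1.0).
∂h/∂x = +0.007250, ∂h/∂y = +0.01175 (det = 2000).
|∇h| = √(0.007250² + 0.01175²) = 0.01381
Seepage velocity v = K·i/n = 16.0 × 0.01381 / 0.27 = 0.8184 ft/day.
t = 300 / 0.8184 = 366.6 days.

370 days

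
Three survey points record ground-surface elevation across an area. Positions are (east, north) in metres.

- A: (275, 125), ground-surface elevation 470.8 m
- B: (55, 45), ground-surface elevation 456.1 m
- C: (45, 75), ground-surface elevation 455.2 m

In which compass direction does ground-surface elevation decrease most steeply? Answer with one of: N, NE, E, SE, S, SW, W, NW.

Taking A as reference: B−A = (-220, -80, -14.7); C−A = (-230, -50, -15.6).
Solve a·Δx + b·Δy = Δz: det = (-220)·(-50) − (-230)·(-80) = -7400.
∂z/∂x = [(-14.7)·(-50) − (-15.6)·(-80)] / -7400 = +0.06932
∂z/∂y = [(-220)·(-15.6) − (-230)·(-14.7)] / -7400 = -0.006892
Steepest decrease is along −∇f = (-0.06932 E, +0.006892 N) → west.

W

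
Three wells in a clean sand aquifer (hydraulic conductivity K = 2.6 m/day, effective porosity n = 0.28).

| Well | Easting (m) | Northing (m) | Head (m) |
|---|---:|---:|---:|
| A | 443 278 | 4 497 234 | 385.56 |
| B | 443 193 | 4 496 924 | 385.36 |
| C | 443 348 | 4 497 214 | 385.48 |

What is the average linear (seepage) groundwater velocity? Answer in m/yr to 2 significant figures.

With h = a·x + b·y + c and A as origin, the differences give:
  (-85)·a + (-310)·b = -0.20
  70·a + (-20)·b = -0.08
Eliminate b (×(-20) and ×(-310), subtract): 23400·a = -20.800 → a = ∂h/∂x = -0.0008889
Back-substitute: b = ∂h/∂y = +0.0008889.
|∇h| = √(-0.0008889² + 0.0008889²) = 0.001257
Seepage velocity v = K·i/n = 2.6 × 0.001257 / 0.28 = 0.01167 m/day = 4.262 m/yr.

4.3 m/yr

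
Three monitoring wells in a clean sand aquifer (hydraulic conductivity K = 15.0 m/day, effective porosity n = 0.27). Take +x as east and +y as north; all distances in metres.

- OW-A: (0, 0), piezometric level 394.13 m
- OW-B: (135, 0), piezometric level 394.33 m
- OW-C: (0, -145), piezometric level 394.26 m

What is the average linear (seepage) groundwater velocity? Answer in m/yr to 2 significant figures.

35 m/yr

∂h/∂x = (394.33 − 394.13) / (135 − 0) = +0.001481
∂h/∂y = (394.26 − 394.13) / (-145 − 0) = -0.0008966
|∇h| = √(0.001481² + -0.0008966²) = 0.001731
Seepage velocity v = K·i/n = 15.0 × 0.001731 / 0.27 = 0.09617 m/day = 35.13 m/yr.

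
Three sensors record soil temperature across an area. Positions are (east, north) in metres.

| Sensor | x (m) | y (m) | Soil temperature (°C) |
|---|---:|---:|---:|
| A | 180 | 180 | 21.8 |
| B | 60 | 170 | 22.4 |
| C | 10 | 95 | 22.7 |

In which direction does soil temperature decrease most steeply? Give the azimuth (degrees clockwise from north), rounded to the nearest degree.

Three-point gradient (reference A): Δ to B = (-120, -10, +0.6), Δ to C = (-170, -85, +0.9).
∂T/∂x = -0.004941, ∂T/∂y = -0.0007059 (det = 8500).
Steepest decrease is along −∇f: components (+0.004941 E, +0.0007059 N).
Azimuth = atan2(+0.004941, +0.0007059) = 81.9° ≈ 082°.

082°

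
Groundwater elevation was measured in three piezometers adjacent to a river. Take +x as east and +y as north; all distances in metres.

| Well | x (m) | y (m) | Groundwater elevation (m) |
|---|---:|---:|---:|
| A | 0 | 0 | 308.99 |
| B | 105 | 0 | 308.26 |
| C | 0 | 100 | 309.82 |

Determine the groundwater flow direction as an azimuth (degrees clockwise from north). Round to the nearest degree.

140°

∂h/∂x = (308.26 − 308.99) / (105 − 0) = -0.006952
∂h/∂y = (309.82 − 308.99) / (100 − 0) = +0.008300
Flow direction (−∇h) has components (+0.006952 E, -0.008300 N).
Azimuth = atan2(E, N) = atan2(+0.006952, -0.008300) = 140.0° ≈ 140°.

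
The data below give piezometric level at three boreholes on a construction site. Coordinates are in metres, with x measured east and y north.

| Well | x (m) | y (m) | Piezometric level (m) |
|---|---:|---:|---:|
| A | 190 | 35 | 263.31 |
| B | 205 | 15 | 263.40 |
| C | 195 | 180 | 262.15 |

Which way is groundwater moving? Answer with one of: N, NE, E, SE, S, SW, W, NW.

NE

Taking A as reference: B−A = (15, -20, +0.09); C−A = (5, 145, -1.16).
Determinant of the coordinate differences = 15·145 − 5·(-20) = 2275.
∂h/∂x = [(+0.09)·145 − (-1.16)·(-20)] / 2275 = -0.004462
∂h/∂y = [15·(-1.16) − 5·(+0.09)] / 2275 = -0.007846
Flow = −∇h = (+0.004462 east, +0.007846 north), which points northeast.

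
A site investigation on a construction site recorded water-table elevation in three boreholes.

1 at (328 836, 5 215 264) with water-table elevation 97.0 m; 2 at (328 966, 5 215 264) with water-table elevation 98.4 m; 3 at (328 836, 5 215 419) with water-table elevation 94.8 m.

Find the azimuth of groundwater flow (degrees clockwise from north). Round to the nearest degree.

∂h/∂x = (98.4 − 97.0) / (328966 − 328836) = +0.01077
∂h/∂y = (94.8 − 97.0) / (5215419 − 5215264) = -0.01419
Flow direction (−∇h) has components (-0.01077 E, +0.01419 N).
Azimuth = atan2(E, N) = atan2(-0.01077, +0.01419) = 322.8° ≈ 323°.

323°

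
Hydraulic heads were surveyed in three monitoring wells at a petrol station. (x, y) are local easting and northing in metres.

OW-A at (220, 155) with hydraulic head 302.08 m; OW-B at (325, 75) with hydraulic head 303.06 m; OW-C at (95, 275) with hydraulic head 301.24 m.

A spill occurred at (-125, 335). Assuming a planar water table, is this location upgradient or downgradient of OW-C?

With h = a·x + b·y + c and OW-A as origin, the differences give:
  105·a + (-80)·b = +0.98
  (-125)·a + 120·b = -0.84
Eliminate b (×120 and ×(-80), subtract): 2600·a = 50.400 → a = ∂h/∂x = +0.01938
Back-substitute: b = ∂h/∂y = +0.01319.
Head at (-125, 335) = 302.08 + (+0.01938)·(-345) + (+0.01319)·(180) = 297.77 m.
That is lower than the 301.24 m at OW-C, so the point is downgradient.

downgradient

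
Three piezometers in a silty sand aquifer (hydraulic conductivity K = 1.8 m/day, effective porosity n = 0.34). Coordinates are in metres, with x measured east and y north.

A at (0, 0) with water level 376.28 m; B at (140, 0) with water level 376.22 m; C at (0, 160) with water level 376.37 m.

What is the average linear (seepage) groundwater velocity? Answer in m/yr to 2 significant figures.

∂h/∂x = (376.22 − 376.28) / (140 − 0) = -0.0004286
∂h/∂y = (376.37 − 376.28) / (160 − 0) = +0.0005625
|∇h| = √(-0.0004286² + 0.0005625²) = 0.0007072
Seepage velocity v = K·i/n = 1.8 × 0.0007072 / 0.34 = 0.003744 m/day = 1.367 m/yr.

1.4 m/yr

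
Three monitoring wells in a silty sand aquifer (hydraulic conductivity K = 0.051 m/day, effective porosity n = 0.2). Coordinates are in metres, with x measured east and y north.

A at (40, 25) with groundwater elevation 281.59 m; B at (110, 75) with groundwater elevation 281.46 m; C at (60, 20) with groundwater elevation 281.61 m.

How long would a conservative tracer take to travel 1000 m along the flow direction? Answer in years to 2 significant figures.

3600 years

Three-point gradient (reference A): Δ to B = (70, 50, -0.13), Δ to C = (20, -5, +0.02).
∂h/∂x = +0.0002593, ∂h/∂y = -0.002963 (det = -1350).
|∇h| = √(0.0002593² + -0.002963²) = 0.002974
Seepage velocity v = K·i/n = 0.051 × 0.002974 / 0.2 = 0.0007584 m/day.
t = 1000 / 0.0007584 = 1.319e+06 days = 3.61e+03 years.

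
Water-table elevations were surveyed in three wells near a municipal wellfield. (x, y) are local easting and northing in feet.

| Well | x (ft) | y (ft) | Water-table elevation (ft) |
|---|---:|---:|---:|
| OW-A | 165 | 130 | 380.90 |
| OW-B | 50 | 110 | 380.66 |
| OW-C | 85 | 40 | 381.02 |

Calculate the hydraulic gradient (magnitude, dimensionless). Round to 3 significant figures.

Taking OW-A as reference: OW-B−OW-A = (-115, -20, -0.24); OW-C−OW-A = (-80, -90, +0.12).
Determinant of the coordinate differences = (-115)·(-90) − (-80)·(-20) = 8750.
∂h/∂x = [(-0.24)·(-90) − (+0.12)·(-20)] / 8750 = +0.002743
∂h/∂y = [(-115)·(+0.12) − (-80)·(-0.24)] / 8750 = -0.003771
|∇h| = √(0.002743² + -0.003771²) = 0.004663

0.00466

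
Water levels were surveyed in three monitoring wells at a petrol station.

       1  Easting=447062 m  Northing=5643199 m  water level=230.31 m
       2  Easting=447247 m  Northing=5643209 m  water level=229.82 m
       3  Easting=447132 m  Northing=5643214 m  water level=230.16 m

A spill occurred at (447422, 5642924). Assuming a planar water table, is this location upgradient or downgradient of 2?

Three-point gradient (reference 1): Δ to 2 = (185, 10, -0.49), Δ to 3 = (70, 15, -0.15).
∂h/∂x = -0.002819, ∂h/∂y = +0.003157 (det = 2075).
Head at (447422, 5642924) = 230.31 + (-0.002819)·(360) + (+0.003157)·(-275) = 228.43 m.
That is lower than the 229.82 m at 2, so the point is downgradient.

downgradient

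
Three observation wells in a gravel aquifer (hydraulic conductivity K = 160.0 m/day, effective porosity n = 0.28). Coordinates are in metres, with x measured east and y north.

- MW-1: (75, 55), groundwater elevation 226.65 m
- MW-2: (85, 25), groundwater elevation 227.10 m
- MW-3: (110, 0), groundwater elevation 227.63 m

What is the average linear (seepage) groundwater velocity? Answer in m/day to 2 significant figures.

8.6 m/day

With h = a·x + b·y + c and MW-1 as origin, the differences give:
  10·a + (-30)·b = +0.45
  35·a + (-55)·b = +0.98
Eliminate b (×(-55) and ×(-30), subtract): 500·a = 4.650 → a = ∂h/∂x = +0.009300
Back-substitute: b = ∂h/∂y = -0.01190.
|∇h| = √(0.009300² + -0.01190²) = 0.0151
Seepage velocity v = K·i/n = 160.0 × 0.0151 / 0.28 = 8.629 m/day.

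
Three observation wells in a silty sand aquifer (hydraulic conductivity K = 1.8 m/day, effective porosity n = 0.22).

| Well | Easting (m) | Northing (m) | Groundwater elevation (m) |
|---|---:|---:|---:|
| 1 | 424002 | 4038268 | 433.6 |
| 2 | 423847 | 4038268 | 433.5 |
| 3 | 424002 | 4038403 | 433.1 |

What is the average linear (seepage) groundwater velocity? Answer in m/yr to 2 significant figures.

∂h/∂x = (433.5 − 433.6) / (423847 − 424002) = +0.0006452
∂h/∂y = (433.1 − 433.6) / (4038403 − 4038268) = -0.003704
|∇h| = √(0.0006452² + -0.003704²) = 0.00376
Seepage velocity v = K·i/n = 1.8 × 0.00376 / 0.22 = 0.03076 m/day = 11.24 m/yr.

11 m/yr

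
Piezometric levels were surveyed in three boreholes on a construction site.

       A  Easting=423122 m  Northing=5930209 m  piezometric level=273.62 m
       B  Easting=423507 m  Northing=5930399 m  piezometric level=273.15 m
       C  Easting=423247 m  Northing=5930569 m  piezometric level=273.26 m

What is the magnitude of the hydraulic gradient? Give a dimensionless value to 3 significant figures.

Differences from A: to B (Δx, Δy, Δh) = (385, 190, -0.47); to C = (125, 360, -0.36).
Solve a·Δx + b·Δy = Δh: det = 385·360 − 125·190 = 114850.
∂h/∂x = [(-0.47)·360 − (-0.36)·190] / 114850 = -0.0008777
∂h/∂y = [385·(-0.36) − 125·(-0.47)] / 114850 = -0.0006953
|∇h| = √(-0.0008777² + -0.0006953²) = 0.00112

0.00112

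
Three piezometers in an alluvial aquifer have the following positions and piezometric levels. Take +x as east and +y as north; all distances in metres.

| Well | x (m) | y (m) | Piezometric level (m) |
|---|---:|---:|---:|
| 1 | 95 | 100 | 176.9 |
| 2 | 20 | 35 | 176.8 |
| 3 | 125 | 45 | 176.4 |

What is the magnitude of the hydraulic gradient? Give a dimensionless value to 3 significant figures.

Differences from 1: to 2 (Δx, Δy, Δh) = (-75, -65, -0.1); to 3 = (30, -55, -0.5).
Determinant of the coordinate differences = (-75)·(-55) − 30·(-65) = 6075.
∂h/∂x = [(-0.1)·(-55) − (-0.5)·(-65)] / 6075 = -0.004444
∂h/∂y = [(-75)·(-0.5) − 30·(-0.1)] / 6075 = +0.006667
|∇h| = √(-0.004444² + 0.006667²) = 0.008012

0.00801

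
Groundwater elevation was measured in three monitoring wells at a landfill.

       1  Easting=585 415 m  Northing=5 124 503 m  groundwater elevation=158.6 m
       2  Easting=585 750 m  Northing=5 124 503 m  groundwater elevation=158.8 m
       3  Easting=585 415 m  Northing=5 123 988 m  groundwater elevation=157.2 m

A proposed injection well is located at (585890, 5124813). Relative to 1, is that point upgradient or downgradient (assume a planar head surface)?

upgradient

∂h/∂x = (158.8 − 158.6) / (585750 − 585415) = +0.0005970
∂h/∂y = (157.2 − 158.6) / (5123988 − 5124503) = +0.002718
Head at (585890, 5124813) = 158.6 + (+0.0005970)·(475) + (+0.002718)·(310) = 159.73 m.
That is higher than the 158.6 m at 1, so the point is upgradient.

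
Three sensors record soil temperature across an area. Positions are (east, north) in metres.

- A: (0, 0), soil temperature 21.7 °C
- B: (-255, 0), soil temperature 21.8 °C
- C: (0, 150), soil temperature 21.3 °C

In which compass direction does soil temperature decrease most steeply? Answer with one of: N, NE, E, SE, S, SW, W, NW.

N

∂T/∂x = (21.8 − 21.7) / (-255 − 0) = -0.0003922
∂T/∂y = (21.3 − 21.7) / (150 − 0) = -0.002667
Steepest decrease is along −∇f = (+0.0003922 E, +0.002667 N) → north.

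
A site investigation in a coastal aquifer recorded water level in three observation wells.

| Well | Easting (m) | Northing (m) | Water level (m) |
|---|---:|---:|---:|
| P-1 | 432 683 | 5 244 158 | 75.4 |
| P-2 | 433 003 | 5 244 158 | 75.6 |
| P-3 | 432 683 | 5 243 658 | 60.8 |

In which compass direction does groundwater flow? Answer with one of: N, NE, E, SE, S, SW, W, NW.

∂h/∂x = (75.6 − 75.4) / (433003 − 432683) = +0.0006250
∂h/∂y = (60.8 − 75.4) / (5243658 − 5244158) = +0.02920
Flow = −∇h = (-0.0006250 east, -0.02920 north), which points south.

S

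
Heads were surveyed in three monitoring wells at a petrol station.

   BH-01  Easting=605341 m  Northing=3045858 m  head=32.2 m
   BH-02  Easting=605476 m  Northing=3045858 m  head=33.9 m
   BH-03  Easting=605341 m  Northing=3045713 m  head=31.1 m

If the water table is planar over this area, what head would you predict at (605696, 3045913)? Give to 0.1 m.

∂h/∂x = (33.9 − 32.2) / (605476 − 605341) = +0.01259
∂h/∂y = (31.1 − 32.2) / (3045713 − 3045858) = +0.007586
h(605696, 3045913) = 32.2 + (+0.01259)·(355) + (+0.007586)·(55) = 32.2 +4.470 +0.417 = 37.088 m.

37.1 m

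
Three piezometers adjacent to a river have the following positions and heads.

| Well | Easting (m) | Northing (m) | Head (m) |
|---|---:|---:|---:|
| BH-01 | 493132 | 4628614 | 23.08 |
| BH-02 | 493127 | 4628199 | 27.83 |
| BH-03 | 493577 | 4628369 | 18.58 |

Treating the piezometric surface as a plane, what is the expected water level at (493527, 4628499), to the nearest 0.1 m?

17.9 m

With h = a·x + b·y + c and BH-01 as origin, the differences give:
  (-5)·a + (-415)·b = +4.75
  445·a + (-245)·b = -4.50
Eliminate b (×(-245) and ×(-415), subtract): 185900·a = -3031.250 → a = ∂h/∂x = -0.01631
Back-substitute: b = ∂h/∂y = -0.01125.
h(493527, 4628499) = 23.08 + (-0.01631)·(395) + (-0.01125)·(-115) = 23.08 -6.441 +1.294 = 17.933 m.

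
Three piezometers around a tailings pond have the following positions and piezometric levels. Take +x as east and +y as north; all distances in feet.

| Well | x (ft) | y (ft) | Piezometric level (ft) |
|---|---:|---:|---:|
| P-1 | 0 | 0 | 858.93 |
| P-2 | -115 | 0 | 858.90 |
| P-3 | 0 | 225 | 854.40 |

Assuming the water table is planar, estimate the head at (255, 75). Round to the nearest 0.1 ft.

∂h/∂x = (858.90 − 858.93) / (-115 − 0) = +0.0002609
∂h/∂y = (854.40 − 858.93) / (225 − 0) = -0.02013
h(255, 75) = 858.93 + (+0.0002609)·(255) + (-0.02013)·(75) = 858.93 +0.067 -1.510 = 857.487 ft.

857.5 ft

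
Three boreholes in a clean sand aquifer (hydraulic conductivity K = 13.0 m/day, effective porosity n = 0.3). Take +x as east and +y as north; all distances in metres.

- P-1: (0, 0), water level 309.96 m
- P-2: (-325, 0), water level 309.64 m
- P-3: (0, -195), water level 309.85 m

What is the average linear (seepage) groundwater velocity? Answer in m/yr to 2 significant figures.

∂h/∂x = (309.64 − 309.96) / (-325 − 0) = +0.0009846
∂h/∂y = (309.85 − 309.96) / (-195 − 0) = +0.0005641
|∇h| = √(0.0009846² + 0.0005641²) = 0.001135
Seepage velocity v = K·i/n = 13.0 × 0.001135 / 0.3 = 0.04918 m/day = 17.96 m/yr.

18 m/yr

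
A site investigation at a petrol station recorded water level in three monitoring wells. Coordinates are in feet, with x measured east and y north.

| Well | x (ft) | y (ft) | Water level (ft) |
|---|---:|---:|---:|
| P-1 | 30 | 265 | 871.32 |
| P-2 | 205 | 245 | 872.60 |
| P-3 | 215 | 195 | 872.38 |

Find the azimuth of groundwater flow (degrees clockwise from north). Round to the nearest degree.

233°

Three-point gradient (reference P-1): Δ to P-2 = (175, -20, +1.28), Δ to P-3 = (185, -70, +1.06).
∂h/∂x = +0.008000, ∂h/∂y = +0.006000 (det = -8550).
Flow direction (−∇h) has components (-0.008000 E, -0.006000 N).
Azimuth = atan2(E, N) = atan2(-0.008000, -0.006000) = 233.1° ≈ 233°.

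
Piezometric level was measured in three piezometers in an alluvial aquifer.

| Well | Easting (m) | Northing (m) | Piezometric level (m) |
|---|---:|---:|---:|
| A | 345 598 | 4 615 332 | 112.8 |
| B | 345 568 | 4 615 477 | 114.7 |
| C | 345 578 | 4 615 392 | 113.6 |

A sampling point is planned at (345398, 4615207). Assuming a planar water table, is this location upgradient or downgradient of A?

Differences from A: to B (Δx, Δy, Δh) = (-30, 145, +1.9); to C = (-20, 60, +0.8).
Solve a·Δx + b·Δy = Δh: det = (-30)·60 − (-20)·145 = 1100.
∂h/∂x = [(+1.9)·60 − (+0.8)·145] / 1100 = -0.001818
∂h/∂y = [(-30)·(+0.8) − (-20)·(+1.9)] / 1100 = +0.01273
Head at (345398, 4615207) = 112.8 + (-0.001818)·(-200) + (+0.01273)·(-125) = 111.57 m.
That is lower than the 112.8 m at A, so the point is downgradient.

downgradient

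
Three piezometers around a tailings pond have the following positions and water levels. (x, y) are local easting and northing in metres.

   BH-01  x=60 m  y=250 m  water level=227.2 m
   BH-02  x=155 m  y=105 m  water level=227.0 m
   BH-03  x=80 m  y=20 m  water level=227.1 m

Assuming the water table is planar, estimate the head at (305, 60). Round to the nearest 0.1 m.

226.7 m

Differences from BH-01: to BH-02 (Δx, Δy, Δh) = (95, -145, -0.2); to BH-03 = (20, -230, -0.1).
Solve a·Δx + b·Δy = Δh: det = 95·(-230) − 20·(-145) = -18950.
∂h/∂x = [(-0.2)·(-230) − (-0.1)·(-145)] / -18950 = -0.001662
∂h/∂y = [95·(-0.1) − 20·(-0.2)] / -18950 = +0.0002902
h(305, 60) = 227.2 + (-0.001662)·(245) + (+0.0002902)·(-190) = 227.2 -0.407 -0.055 = 226.738 m.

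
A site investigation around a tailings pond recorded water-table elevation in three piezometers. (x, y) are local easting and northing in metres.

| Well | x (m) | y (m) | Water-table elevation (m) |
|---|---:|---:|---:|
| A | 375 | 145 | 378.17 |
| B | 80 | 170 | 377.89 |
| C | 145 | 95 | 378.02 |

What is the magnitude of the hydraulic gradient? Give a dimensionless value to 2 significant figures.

Differences from A: to B (Δx, Δy, Δh) = (-295, 25, -0.28); to C = (-230, -50, -0.15).
Determinant of the coordinate differences = (-295)·(-50) − (-230)·25 = 20500.
∂h/∂x = [(-0.28)·(-50) − (-0.15)·25] / 20500 = +0.0008659
∂h/∂y = [(-295)·(-0.15) − (-230)·(-0.28)] / 20500 = -0.0009829
|∇h| = √(0.0008659² + -0.0009829²) = 0.00131

0.0013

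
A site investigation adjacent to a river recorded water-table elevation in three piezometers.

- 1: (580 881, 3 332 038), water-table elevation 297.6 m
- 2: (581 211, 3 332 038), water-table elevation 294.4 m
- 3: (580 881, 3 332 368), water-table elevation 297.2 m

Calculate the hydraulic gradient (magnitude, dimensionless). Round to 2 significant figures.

0.0098

∂h/∂x = (294.4 − 297.6) / (581211 − 580881) = -0.009697
∂h/∂y = (297.2 − 297.6) / (3332368 − 3332038) = -0.001212
|∇h| = √(-0.009697² + -0.001212²) = 0.009772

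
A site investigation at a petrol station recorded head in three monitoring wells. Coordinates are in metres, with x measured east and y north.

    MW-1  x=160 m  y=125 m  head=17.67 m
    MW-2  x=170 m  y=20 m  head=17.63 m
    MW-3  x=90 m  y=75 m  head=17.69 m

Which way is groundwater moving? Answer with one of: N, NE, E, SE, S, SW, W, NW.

With h = a·x + b·y + c and MW-1 as origin, the differences give:
  10·a + (-105)·b = -0.04
  (-70)·a + (-50)·b = +0.02
Eliminate b (×(-50) and ×(-105), subtract): -7850·a = 4.100 → a = ∂h/∂x = -0.0005223
Back-substitute: b = ∂h/∂y = +0.0003312.
Flow = −∇h = (+0.0005223 east, -0.0003312 north), which points southeast.

SE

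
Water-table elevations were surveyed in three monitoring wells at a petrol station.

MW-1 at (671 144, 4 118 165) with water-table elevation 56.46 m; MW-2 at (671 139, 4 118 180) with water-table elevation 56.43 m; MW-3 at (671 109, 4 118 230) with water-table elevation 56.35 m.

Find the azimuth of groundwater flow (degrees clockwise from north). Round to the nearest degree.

Taking MW-1 as reference: MW-2−MW-1 = (-5, 15, -0.03); MW-3−MW-1 = (-35, 65, -0.11).
Solve a·Δx + b·Δy = Δh: det = (-5)·65 − (-35)·15 = 200.
∂h/∂x = [(-0.03)·65 − (-0.11)·15] / 200 = -0.001500
∂h/∂y = [(-5)·(-0.11) − (-35)·(-0.03)] / 200 = -0.002500
Flow direction (−∇h) has components (+0.001500 E, +0.002500 N).
Azimuth = atan2(E, N) = atan2(+0.001500, +0.002500) = 31.0° ≈ 031°.

031°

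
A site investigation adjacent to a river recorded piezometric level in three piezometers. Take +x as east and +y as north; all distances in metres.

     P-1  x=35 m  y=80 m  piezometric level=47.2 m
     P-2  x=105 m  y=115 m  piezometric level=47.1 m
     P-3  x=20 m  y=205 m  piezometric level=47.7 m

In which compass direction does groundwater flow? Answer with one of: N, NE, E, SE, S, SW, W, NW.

Taking P-1 as reference: P-2−P-1 = (70, 35, -0.1); P-3−P-1 = (-15, 125, +0.5).
Solve a·Δx + b·Δy = Δh: det = 70·125 − (-15)·35 = 9275.
∂h/∂x = [(-0.1)·125 − (+0.5)·35] / 9275 = -0.003235
∂h/∂y = [70·(+0.5) − (-15)·(-0.1)] / 9275 = +0.003612
Flow = −∇h = (+0.003235 east, -0.003612 north), which points southeast.

SE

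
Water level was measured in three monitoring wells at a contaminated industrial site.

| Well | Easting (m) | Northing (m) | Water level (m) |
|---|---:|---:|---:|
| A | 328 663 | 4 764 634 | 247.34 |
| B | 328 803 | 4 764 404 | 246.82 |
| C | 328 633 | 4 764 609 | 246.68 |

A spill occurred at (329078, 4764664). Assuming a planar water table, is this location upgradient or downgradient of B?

upgradient

Taking A as reference: B−A = (140, -230, -0.52); C−A = (-30, -25, -0.66).
Determinant of the coordinate differences = 140·(-25) − (-30)·(-230) = -10400.
∂h/∂x = [(-0.52)·(-25) − (-0.66)·(-230)] / -10400 = +0.01335
∂h/∂y = [140·(-0.66) − (-30)·(-0.52)] / -10400 = +0.01038
Head at (329078, 4764664) = 247.34 + (+0.01335)·(415) + (+0.01038)·(30) = 253.19 m.
That is higher than the 246.82 m at B, so the point is upgradient.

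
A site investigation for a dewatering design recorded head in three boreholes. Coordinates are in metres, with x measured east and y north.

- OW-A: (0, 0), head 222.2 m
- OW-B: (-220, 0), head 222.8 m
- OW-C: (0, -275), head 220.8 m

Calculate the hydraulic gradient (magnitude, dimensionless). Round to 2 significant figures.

0.0058

∂h/∂x = (222.8 − 222.2) / (-220 − 0) = -0.002727
∂h/∂y = (220.8 − 222.2) / (-275 − 0) = +0.005091
|∇h| = √(-0.002727² + 0.005091²) = 0.005775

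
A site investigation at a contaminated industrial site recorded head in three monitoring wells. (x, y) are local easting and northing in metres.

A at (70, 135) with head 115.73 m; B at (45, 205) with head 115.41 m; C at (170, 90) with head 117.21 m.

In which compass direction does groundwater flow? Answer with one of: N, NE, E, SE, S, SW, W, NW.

Taking A as reference: B−A = (-25, 70, -0.32); C−A = (100, -45, +1.48).
Solve a·Δx + b·Δy = Δh: det = (-25)·(-45) − 100·70 = -5875.
∂h/∂x = [(-0.32)·(-45) − (+1.48)·70] / -5875 = +0.01518
∂h/∂y = [(-25)·(+1.48) − 100·(-0.32)] / -5875 = +0.0008511
Flow = −∇h = (-0.01518 east, -0.0008511 north), which points west.

W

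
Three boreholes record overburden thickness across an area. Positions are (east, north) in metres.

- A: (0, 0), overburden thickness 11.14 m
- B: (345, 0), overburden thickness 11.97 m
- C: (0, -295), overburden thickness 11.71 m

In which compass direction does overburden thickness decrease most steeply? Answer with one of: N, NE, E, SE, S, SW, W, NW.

NW

∂d/∂x = (11.97 − 11.14) / (345 − 0) = +0.002406
∂d/∂y = (11.71 − 11.14) / (-295 − 0) = -0.001932
Steepest decrease is along −∇f = (-0.002406 E, +0.001932 N) → northwest.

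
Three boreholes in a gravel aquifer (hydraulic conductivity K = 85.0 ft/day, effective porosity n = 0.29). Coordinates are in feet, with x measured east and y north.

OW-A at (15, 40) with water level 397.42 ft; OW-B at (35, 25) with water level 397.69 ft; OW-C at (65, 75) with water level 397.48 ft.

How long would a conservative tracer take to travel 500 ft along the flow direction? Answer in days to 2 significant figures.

Differences from OW-A: to OW-B (Δx, Δy, Δh) = (20, -15, +0.27); to OW-C = (50, 35, +0.06).
Determinant of the coordinate differences = 20·35 − 50·(-15) = 1450.
∂h/∂x = [(+0.27)·35 − (+0.06)·(-15)] / 1450 = +0.007138
∂h/∂y = [20·(+0.06) − 50·(+0.27)] / 1450 = -0.008483
|∇h| = √(0.007138² + -0.008483²) = 0.01109
Seepage velocity v = K·i/n = 85.0 × 0.01109 / 0.29 = 3.251 ft/day.
t = 500 / 3.251 = 153.8 days.

150 days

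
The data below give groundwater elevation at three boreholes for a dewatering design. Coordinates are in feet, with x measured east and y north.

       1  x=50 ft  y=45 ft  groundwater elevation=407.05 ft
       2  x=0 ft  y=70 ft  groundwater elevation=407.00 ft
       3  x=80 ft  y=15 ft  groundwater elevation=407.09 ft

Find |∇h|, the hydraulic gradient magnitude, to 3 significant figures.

Taking 1 as reference: 2−1 = (-50, 25, -0.05); 3−1 = (30, -30, +0.04).
Determinant of the coordinate differences = (-50)·(-30) − 30·25 = 750.
∂h/∂x = [(-0.05)·(-30) − (+0.04)·25] / 750 = +0.0006667
∂h/∂y = [(-50)·(+0.04) − 30·(-0.05)] / 750 = -0.0006667
|∇h| = √(0.0006667² + -0.0006667²) = 0.0009429

0.000943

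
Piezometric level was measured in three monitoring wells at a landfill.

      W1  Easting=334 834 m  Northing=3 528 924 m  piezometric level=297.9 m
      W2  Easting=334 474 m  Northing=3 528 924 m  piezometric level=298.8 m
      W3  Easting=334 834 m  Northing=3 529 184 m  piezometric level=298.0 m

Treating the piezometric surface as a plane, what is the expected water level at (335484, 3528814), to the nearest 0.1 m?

∂h/∂x = (298.8 − 297.9) / (334474 − 334834) = -0.002500
∂h/∂y = (298.0 − 297.9) / (3529184 − 3528924) = +0.0003846
h(335484, 3528814) = 297.9 + (-0.002500)·(650) + (+0.0003846)·(-110) = 297.9 -1.625 -0.042 = 296.233 m.

296.2 m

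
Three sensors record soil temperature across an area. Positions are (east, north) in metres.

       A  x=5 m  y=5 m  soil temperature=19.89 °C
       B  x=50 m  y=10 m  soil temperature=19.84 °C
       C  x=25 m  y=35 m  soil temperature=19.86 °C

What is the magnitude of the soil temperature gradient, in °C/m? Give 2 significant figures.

0.0011 °C/m

With T = a·x + b·y + c and A as origin, the differences give:
  45·a + 5·b = -0.05
  20·a + 30·b = -0.03
Eliminate b (×30 and ×5, subtract): 1250·a = -1.350 → a = ∂T/∂x = -0.001080
Back-substitute: b = ∂T/∂y = -0.0002800.
|∇f| = √(-0.001080² + -0.0002800²) = 0.001116 °C/m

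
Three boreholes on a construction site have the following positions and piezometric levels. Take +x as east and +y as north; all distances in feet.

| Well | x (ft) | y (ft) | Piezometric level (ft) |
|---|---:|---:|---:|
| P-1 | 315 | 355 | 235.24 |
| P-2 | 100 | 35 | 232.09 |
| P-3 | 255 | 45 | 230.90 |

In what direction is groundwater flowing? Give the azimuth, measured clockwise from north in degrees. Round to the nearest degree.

With h = a·x + b·y + c and P-1 as origin, the differences give:
  (-215)·a + (-320)·b = -3.15
  (-60)·a + (-310)·b = -4.34
Eliminate b (×(-310) and ×(-320), subtract): 47450·a = -412.300 → a = ∂h/∂x = -0.008689
Back-substitute: b = ∂h/∂y = +0.01568.
Flow direction (−∇h) has components (+0.008689 E, -0.01568 N).
Azimuth = atan2(E, N) = atan2(+0.008689, -0.01568) = 151.0° ≈ 151°.

151°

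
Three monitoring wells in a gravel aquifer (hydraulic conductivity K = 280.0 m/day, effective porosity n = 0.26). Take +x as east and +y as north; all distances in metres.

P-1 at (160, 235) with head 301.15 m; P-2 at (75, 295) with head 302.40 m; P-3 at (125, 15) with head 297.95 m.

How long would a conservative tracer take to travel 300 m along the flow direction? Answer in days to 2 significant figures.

18 days

Taking P-1 as reference: P-2−P-1 = (-85, 60, +1.25); P-3−P-1 = (-35, -220, -3.20).
Solve a·Δx + b·Δy = Δh: det = (-85)·(-220) − (-35)·60 = 20800.
∂h/∂x = [(+1.25)·(-220) − (-3.20)·60] / 20800 = -0.003990
∂h/∂y = [(-85)·(-3.20) − (-35)·(+1.25)] / 20800 = +0.01518
|∇h| = √(-0.003990² + 0.01518²) = 0.0157
Seepage velocity v = K·i/n = 280.0 × 0.0157 / 0.26 = 16.91 m/day.
t = 300 / 16.91 = 17.74 days.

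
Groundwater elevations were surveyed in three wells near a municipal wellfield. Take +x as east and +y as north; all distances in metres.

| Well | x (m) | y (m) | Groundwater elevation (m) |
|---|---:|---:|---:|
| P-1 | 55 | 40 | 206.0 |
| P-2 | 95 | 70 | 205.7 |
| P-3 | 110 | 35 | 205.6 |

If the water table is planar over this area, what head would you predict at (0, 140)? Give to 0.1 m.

206.4 m

With h = a·x + b·y + c and P-1 as origin, the differences give:
  40·a + 30·b = -0.3
  55·a + (-5)·b = -0.4
Eliminate b (×(-5) and ×30, subtract): -1850·a = 13.50 → a = ∂h/∂x = -0.007297
Back-substitute: b = ∂h/∂y = -0.0002703.
h(0, 140) = 206.0 + (-0.007297)·(-55) + (-0.0002703)·(100) = 206.0 +0.401 -0.027 = 206.374 m.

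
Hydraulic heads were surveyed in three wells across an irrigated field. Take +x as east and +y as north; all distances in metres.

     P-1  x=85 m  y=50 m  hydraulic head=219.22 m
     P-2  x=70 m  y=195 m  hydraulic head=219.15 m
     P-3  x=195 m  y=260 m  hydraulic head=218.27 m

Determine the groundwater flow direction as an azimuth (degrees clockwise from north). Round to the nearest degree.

Differences from P-1: to P-2 (Δx, Δy, Δh) = (-15, 145, -0.07); to P-3 = (110, 210, -0.95).
Determinant of the coordinate differences = (-15)·210 − 110·145 = -19100.
∂h/∂x = [(-0.07)·210 − (-0.95)·145] / -19100 = -0.006442
∂h/∂y = [(-15)·(-0.95) − 110·(-0.07)] / -19100 = -0.001149
Flow direction (−∇h) has components (+0.006442 E, +0.001149 N).
Azimuth = atan2(E, N) = atan2(+0.006442, +0.001149) = 79.9° ≈ 080°.

080°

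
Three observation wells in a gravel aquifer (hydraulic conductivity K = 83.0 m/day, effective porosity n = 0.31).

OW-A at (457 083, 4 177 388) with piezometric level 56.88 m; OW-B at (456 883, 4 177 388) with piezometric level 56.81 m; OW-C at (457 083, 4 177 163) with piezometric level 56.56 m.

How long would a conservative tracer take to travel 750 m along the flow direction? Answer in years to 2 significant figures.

5.2 years

∂h/∂x = (56.81 − 56.88) / (456883 − 457083) = +0.0003500
∂h/∂y = (56.56 − 56.88) / (4177163 − 4177388) = +0.001422
|∇h| = √(0.0003500² + 0.001422²) = 0.001464
Seepage velocity v = K·i/n = 83.0 × 0.001464 / 0.31 = 0.392 m/day.
t = 750 / 0.392 = 1913 days = 5.24 years.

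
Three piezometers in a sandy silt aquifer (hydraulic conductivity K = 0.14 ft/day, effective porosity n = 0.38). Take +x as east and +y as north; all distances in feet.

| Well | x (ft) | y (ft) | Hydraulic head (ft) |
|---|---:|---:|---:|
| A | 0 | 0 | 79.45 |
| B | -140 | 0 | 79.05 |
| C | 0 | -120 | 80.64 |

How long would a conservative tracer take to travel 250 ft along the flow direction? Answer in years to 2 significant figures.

180 years

∂h/∂x = (79.05 − 79.45) / (-140 − 0) = +0.002857
∂h/∂y = (80.64 − 79.45) / (-120 − 0) = -0.009917
|∇h| = √(0.002857² + -0.009917²) = 0.01032
Seepage velocity v = K·i/n = 0.14 × 0.01032 / 0.38 = 0.003802 ft/day.
t = 250 / 0.003802 = 6.575e+04 days = 180 years.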